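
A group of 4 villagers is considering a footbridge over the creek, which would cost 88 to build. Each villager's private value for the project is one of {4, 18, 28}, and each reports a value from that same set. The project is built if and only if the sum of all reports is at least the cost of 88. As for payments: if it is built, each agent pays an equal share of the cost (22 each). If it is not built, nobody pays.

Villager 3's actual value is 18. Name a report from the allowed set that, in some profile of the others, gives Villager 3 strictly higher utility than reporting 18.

Suppose Villager 1 reports 18, Villager 2 reports 28 and Villager 4 reports 28.
Report 18: project built, pays 22, utility 18 - 22 = -4.
Report 4: project not built, utility 0.
So reporting 4 beats truth here (0 > -4).

4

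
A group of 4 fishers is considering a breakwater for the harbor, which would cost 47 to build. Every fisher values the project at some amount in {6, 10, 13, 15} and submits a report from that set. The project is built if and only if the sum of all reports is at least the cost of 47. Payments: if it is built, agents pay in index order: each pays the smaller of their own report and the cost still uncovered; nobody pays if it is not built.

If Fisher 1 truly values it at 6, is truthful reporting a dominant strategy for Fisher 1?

Check each profile of the others' reports and compare truth against every alternative report.
Others report (10, 13, 15): truth gives 0, best alternative gives -4.
Others report (10, 15, 13): truth gives 0, best alternative gives -4.
Others report (10, 15, 15): truth gives 0, best alternative gives -4.
Others report (13, 10, 15): truth gives 0, best alternative gives -4.
Others report (13, 13, 13): truth gives 0, best alternative gives -4.
Others report (13, 13, 15): truth gives 0, best alternative gives -4.
(Remaining 58 profiles checked similarly; truth is weakly best in each.)
In every case the truthful report is at least as good as any alternative, so it is a dominant strategy.

Yes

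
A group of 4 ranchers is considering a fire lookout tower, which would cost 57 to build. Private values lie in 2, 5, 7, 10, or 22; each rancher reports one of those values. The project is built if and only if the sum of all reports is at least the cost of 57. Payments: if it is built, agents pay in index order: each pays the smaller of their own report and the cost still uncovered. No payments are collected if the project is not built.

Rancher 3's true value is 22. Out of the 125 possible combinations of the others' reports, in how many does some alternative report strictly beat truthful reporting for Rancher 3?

Others report (5, 22, 22): truth gives 0; report 10 gives 12 > 0. Violating.
Others report (7, 22, 22): truth gives 0; report 7 gives 15 > 0. Violating.
Others report (10, 22, 22): truth gives 0; report 5 gives 17 > 0. Violating.
Others report (22, 5, 22): truth gives 0; report 10 gives 12 > 0. Violating.
Others report (2, 2, 2): truth gives 0; no alternative beats it.
Others report (2, 2, 5): truth gives 0; no alternative beats it.
(Checking all 125 profiles: 10 have a profitable deviation, 115 do not.)

10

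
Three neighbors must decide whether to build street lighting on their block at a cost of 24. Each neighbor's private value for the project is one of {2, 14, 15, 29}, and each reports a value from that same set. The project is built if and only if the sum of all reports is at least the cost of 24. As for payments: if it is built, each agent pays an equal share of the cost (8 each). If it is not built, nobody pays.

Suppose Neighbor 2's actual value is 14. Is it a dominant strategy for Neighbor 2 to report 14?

Consider the case where Neighbor 1 reports 2 and Neighbor 3 reports 2.
Truthful report 14: project not built, utility 0.
Report 29 instead: project built, pays 8, utility 14 - 8 = 6.
Since 6 > 0, reporting 29 is strictly better here, so truthful reporting is not dominant.

No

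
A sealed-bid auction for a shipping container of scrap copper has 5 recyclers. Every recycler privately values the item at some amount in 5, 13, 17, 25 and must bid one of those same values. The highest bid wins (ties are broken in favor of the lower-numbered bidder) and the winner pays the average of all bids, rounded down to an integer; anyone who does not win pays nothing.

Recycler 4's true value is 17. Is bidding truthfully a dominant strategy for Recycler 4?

No

Consider the case where Recycler 1 bids 5, Recycler 2 bids 5, Recycler 3 bids 5 and Recycler 5 bids 5.
Truthful bid 17: wins, pays 7, utility 17 - 7 = 10.
Bid 13 instead: wins, pays 6, utility 17 - 6 = 11.
Since 11 > 10, bidding 13 is strictly better here, so truthful bidding is not dominant.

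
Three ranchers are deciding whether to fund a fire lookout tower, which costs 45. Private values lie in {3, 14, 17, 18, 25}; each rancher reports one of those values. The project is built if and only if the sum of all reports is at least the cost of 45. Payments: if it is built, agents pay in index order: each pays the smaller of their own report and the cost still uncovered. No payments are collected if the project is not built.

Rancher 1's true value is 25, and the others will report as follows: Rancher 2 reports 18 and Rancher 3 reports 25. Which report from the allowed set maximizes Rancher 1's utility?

3

Report 3: project built, pays 3, utility 25 - 3 = 22.
Report 14: project built, pays 14, utility 25 - 14 = 11.
Report 17: project built, pays 17, utility 25 - 17 = 8.
Report 18: project built, pays 18, utility 25 - 18 = 7.
Report 25: project built, pays 25, utility 25 - 25 = 0.
The best choice is 3 with utility 22.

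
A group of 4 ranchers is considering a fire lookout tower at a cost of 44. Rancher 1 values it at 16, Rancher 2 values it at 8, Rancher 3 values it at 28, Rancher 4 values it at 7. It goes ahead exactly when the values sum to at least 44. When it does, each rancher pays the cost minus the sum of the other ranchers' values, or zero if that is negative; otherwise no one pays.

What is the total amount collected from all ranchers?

14

Total value 59 ≥ cost 44, so it is built.
Rancher 1: others sum to 43; max(0, 44 - 43) = 1.
Rancher 2: others sum to 51; max(0, 44 - 51) = 0.
Rancher 3: others sum to 31; max(0, 44 - 31) = 13.
Rancher 4: others sum to 52; max(0, 44 - 52) = 0.
Total collected = 1 + 0 + 13 + 0 = 14.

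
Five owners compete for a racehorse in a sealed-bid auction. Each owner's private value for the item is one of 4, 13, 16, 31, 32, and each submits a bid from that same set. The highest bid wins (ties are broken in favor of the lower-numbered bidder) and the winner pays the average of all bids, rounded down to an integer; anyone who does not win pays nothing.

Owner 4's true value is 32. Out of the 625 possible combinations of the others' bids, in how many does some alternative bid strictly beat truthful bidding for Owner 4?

37

Others bid (4, 4, 4, 4): truth gives 23; bid 13 gives 27 > 23. Violating.
Others bid (4, 4, 4, 13): truth gives 21; bid 13 gives 25 > 21. Violating.
Others bid (4, 4, 4, 16): truth gives 20; bid 16 gives 24 > 20. Violating.
Others bid (4, 4, 4, 31): truth gives 17; bid 31 gives 18 > 17. Violating.
Others bid (4, 4, 4, 32): truth gives 17; no alternative beats it.
Others bid (4, 4, 13, 31): truth gives 16; no alternative beats it.
(Checking all 625 profiles: 37 have a profitable deviation, 588 do not.)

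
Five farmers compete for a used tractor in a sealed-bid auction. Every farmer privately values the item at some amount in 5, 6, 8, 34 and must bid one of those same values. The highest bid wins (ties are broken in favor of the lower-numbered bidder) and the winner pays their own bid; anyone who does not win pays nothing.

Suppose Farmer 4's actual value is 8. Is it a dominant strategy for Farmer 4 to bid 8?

Consider the case where Farmer 1 bids 5, Farmer 2 bids 5, Farmer 3 bids 5 and Farmer 5 bids 5.
Truthful bid 8: wins, pays 8, utility 8 - 8 = 0.
Bid 6 instead: wins, pays 6, utility 8 - 6 = 2.
Since 2 > 0, bidding 6 is strictly better here, so truthful bidding is not dominant.

No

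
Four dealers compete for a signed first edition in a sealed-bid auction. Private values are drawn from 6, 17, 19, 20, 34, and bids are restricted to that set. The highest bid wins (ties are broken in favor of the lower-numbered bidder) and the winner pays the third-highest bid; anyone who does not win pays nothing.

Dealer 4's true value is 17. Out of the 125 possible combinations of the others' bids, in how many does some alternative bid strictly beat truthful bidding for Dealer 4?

Others bid (6, 6, 17): truth gives 0; bid 19 gives 11 > 0. Violating.
Others bid (6, 6, 19): truth gives 0; bid 20 gives 11 > 0. Violating.
Others bid (6, 6, 20): truth gives 0; bid 34 gives 11 > 0. Violating.
Others bid (6, 17, 6): truth gives 0; bid 19 gives 11 > 0. Violating.
Others bid (6, 6, 6): truth gives 11; no alternative beats it.
Others bid (6, 6, 34): truth gives 0; no alternative beats it.
(Checking all 125 profiles: 9 have a profitable deviation, 116 do not.)

9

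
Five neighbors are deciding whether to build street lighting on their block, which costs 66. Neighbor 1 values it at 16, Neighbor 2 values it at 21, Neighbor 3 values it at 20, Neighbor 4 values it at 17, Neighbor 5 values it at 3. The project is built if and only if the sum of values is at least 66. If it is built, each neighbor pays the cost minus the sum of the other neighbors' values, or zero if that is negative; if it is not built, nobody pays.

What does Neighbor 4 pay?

Total value 77 ≥ cost 66, so the project is built.
The other neighbors' values sum to 60.
Cost minus that sum is 66 - 60 = 6.

6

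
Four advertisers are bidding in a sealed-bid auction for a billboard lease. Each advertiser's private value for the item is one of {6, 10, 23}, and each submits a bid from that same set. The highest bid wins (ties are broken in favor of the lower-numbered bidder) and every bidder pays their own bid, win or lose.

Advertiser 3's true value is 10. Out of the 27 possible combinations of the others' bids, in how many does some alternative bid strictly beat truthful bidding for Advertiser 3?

25

Others bid (6, 6, 23): truth gives -10; bid 6 gives -6 > -10. Violating.
Others bid (6, 10, 6): truth gives -10; bid 6 gives -6 > -10. Violating.
Others bid (6, 10, 10): truth gives -10; bid 6 gives -6 > -10. Violating.
Others bid (6, 10, 23): truth gives -10; bid 6 gives -6 > -10. Violating.
Others bid (6, 6, 6): truth gives 0; no alternative beats it.
Others bid (6, 6, 10): truth gives 0; no alternative beats it.
(Checking all 27 profiles: 25 have a profitable deviation, 2 do not.)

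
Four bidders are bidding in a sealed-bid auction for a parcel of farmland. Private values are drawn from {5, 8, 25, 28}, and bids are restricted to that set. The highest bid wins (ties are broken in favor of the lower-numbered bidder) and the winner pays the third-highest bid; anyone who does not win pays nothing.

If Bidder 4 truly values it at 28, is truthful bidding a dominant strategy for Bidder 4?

Yes

Check each profile of the others' bids and compare truth against every alternative bid.
Others bid (5, 5, 25): truth gives 23, best alternative gives 0.
Others bid (5, 25, 5): truth gives 23, best alternative gives 0.
Others bid (25, 5, 5): truth gives 23, best alternative gives 0.
Others bid (5, 8, 25): truth gives 20, best alternative gives 0.
Others bid (5, 25, 8): truth gives 20, best alternative gives 0.
Others bid (8, 5, 25): truth gives 20, best alternative gives 0.
(Remaining 58 profiles checked similarly; truth is weakly best in each.)
In every case the truthful bid is at least as good as any alternative, so it is a dominant strategy.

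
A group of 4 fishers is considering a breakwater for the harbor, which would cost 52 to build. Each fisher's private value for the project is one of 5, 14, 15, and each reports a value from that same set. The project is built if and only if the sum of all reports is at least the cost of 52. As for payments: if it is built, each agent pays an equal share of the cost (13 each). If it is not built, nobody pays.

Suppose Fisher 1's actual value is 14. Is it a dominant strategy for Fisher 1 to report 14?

Check each profile of the others' reports and compare truth against every alternative report.
Others report (14, 14, 14): truth gives 1, best alternative gives 1.
Others report (14, 14, 15): truth gives 1, best alternative gives 1.
Others report (14, 15, 14): truth gives 1, best alternative gives 1.
Others report (14, 15, 15): truth gives 1, best alternative gives 1.
Others report (15, 14, 14): truth gives 1, best alternative gives 1.
Others report (15, 14, 15): truth gives 1, best alternative gives 1.
(Remaining 21 profiles checked similarly; truth is weakly best in each.)
In every case the truthful report is at least as good as any alternative, so it is a dominant strategy.

Yes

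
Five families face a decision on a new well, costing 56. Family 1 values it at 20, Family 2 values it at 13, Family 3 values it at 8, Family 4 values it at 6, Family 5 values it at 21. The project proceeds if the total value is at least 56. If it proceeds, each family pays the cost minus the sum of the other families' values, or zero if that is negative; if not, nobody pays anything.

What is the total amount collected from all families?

Total value 68 ≥ cost 56, so it is built.
Family 1: others sum to 48; max(0, 56 - 48) = 8.
Family 2: others sum to 55; max(0, 56 - 55) = 1.
Family 3: others sum to 60; max(0, 56 - 60) = 0.
Family 4: others sum to 62; max(0, 56 - 62) = 0.
Family 5: others sum to 47; max(0, 56 - 47) = 9.
Total collected = 8 + 1 + 0 + 0 + 9 = 18.

18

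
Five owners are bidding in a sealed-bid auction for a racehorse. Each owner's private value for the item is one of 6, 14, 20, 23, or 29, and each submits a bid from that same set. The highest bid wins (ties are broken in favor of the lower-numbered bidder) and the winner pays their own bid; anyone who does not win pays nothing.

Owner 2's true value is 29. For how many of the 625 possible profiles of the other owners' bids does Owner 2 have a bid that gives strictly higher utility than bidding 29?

192

Others bid (6, 6, 6, 6): truth gives 0; bid 14 gives 15 > 0. Violating.
Others bid (6, 6, 6, 14): truth gives 0; bid 14 gives 15 > 0. Violating.
Others bid (6, 6, 6, 20): truth gives 0; bid 20 gives 9 > 0. Violating.
Others bid (6, 6, 6, 23): truth gives 0; bid 23 gives 6 > 0. Violating.
Others bid (6, 6, 6, 29): truth gives 0; no alternative beats it.
Others bid (6, 6, 14, 29): truth gives 0; no alternative beats it.
(Checking all 625 profiles: 192 have a profitable deviation, 433 do not.)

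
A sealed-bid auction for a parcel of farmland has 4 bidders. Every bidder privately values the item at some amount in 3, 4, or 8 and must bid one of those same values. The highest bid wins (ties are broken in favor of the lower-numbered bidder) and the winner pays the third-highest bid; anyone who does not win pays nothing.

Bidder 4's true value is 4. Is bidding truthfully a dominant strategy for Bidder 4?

No

Consider the case where Bidder 1 bids 3, Bidder 2 bids 3 and Bidder 3 bids 4.
Truthful bid 4: loses, pays 0, utility 0.
Bid 8 instead: wins, pays 3, utility 4 - 3 = 1.
Since 1 > 0, bidding 8 is strictly better here, so truthful bidding is not dominant.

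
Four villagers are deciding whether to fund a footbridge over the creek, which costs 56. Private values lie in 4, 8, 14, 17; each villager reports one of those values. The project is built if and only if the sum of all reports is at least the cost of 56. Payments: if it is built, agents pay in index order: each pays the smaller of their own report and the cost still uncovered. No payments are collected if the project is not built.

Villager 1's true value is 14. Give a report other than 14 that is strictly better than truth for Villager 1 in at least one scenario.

Suppose Villager 2 reports 14, Villager 3 reports 17 and Villager 4 reports 17.
Report 14: project built, pays 14, utility 14 - 14 = 0.
Report 8: project built, pays 8, utility 14 - 8 = 6.
So reporting 8 beats truth here (6 > 0).

8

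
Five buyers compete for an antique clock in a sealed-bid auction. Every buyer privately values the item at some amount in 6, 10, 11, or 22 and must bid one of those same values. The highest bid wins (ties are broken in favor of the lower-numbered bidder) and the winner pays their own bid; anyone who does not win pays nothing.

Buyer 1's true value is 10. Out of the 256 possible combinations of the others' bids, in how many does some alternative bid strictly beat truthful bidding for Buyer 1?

Others bid (6, 6, 6, 6): truth gives 0; bid 6 gives 4 > 0. Violating.
Others bid (6, 6, 6, 10): truth gives 0; no alternative beats it.
Others bid (6, 6, 6, 11): truth gives 0; no alternative beats it.
(Checking all 256 profiles: 1 has a profitable deviation, 255 do not.)

1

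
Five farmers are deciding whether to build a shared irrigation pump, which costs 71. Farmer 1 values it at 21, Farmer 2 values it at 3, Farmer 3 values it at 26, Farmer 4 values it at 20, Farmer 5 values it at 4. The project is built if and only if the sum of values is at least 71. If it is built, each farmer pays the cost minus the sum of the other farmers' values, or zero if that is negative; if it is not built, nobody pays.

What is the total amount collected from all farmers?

59

Total value 74 ≥ cost 71, so it is built.
Farmer 1: others sum to 53; max(0, 71 - 53) = 18.
Farmer 2: others sum to 71; max(0, 71 - 71) = 0.
Farmer 3: others sum to 48; max(0, 71 - 48) = 23.
Farmer 4: others sum to 54; max(0, 71 - 54) = 17.
Farmer 5: others sum to 70; max(0, 71 - 70) = 1.
Total collected = 18 + 0 + 23 + 17 + 1 = 59.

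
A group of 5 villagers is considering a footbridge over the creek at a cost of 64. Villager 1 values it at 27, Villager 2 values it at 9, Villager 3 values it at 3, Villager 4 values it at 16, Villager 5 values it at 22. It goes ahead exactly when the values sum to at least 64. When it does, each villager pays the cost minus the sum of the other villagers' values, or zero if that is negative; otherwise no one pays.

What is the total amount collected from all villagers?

26

Total value 77 ≥ cost 64, so it is built.
Villager 1: others sum to 50; max(0, 64 - 50) = 14.
Villager 2: others sum to 68; max(0, 64 - 68) = 0.
Villager 3: others sum to 74; max(0, 64 - 74) = 0.
Villager 4: others sum to 61; max(0, 64 - 61) = 3.
Villager 5: others sum to 55; max(0, 64 - 55) = 9.
Total collected = 14 + 0 + 0 + 3 + 9 = 26.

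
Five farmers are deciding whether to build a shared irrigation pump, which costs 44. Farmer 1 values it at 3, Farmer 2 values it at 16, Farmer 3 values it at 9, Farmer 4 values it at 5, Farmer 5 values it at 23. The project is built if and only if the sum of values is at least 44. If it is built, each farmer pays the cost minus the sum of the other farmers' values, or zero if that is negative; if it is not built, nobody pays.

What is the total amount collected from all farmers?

15

Total value 56 ≥ cost 44, so it is built.
Farmer 1: others sum to 53; max(0, 44 - 53) = 0.
Farmer 2: others sum to 40; max(0, 44 - 40) = 4.
Farmer 3: others sum to 47; max(0, 44 - 47) = 0.
Farmer 4: others sum to 51; max(0, 44 - 51) = 0.
Farmer 5: others sum to 33; max(0, 44 - 33) = 11.
Total collected = 0 + 4 + 0 + 0 + 11 = 15.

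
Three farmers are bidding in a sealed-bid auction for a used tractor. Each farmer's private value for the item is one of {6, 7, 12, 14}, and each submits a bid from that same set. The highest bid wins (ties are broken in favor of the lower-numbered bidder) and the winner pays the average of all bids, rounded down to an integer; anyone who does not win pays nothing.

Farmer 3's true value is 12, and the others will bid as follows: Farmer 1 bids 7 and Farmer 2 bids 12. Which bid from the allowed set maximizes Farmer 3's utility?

Bid 6: loses, pays 0, utility 0.
Bid 7: loses, pays 0, utility 0.
Bid 12: loses, pays 0, utility 0.
Bid 14: wins, pays 11, utility 12 - 11 = 1.
The best choice is 14 with utility 1.

14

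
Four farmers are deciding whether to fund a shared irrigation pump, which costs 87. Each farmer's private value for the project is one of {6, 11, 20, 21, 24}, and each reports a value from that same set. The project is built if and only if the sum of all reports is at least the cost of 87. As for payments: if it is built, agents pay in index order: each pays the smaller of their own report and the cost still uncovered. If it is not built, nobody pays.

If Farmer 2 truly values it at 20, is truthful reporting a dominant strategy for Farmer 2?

Yes

Check each profile of the others' reports and compare truth against every alternative report.
Others report (6, 6, 6): truth gives 0, best alternative gives 0.
Others report (6, 6, 11): truth gives 0, best alternative gives 0.
Others report (6, 6, 20): truth gives 0, best alternative gives 0.
Others report (6, 6, 21): truth gives 0, best alternative gives 0.
Others report (6, 6, 24): truth gives 0, best alternative gives 0.
Others report (6, 11, 6): truth gives 0, best alternative gives 0.
(Remaining 119 profiles checked similarly; truth is weakly best in each.)
In every case the truthful report is at least as good as any alternative, so it is a dominant strategy.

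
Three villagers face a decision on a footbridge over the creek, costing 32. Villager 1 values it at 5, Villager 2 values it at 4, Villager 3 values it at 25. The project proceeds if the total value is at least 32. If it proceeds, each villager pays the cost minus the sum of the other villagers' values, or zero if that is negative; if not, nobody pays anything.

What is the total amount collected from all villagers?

28

Total value 34 ≥ cost 32, so it is built.
Villager 1: others sum to 29; max(0, 32 - 29) = 3.
Villager 2: others sum to 30; max(0, 32 - 30) = 2.
Villager 3: others sum to 9; max(0, 32 - 9) = 23.
Total collected = 3 + 2 + 23 = 28.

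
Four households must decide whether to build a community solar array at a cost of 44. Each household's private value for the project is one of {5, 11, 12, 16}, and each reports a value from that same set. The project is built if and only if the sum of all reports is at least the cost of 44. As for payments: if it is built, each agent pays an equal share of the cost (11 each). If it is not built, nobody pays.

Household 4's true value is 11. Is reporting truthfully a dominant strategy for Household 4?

Yes

Check each profile of the others' reports and compare truth against every alternative report.
Others report (5, 5, 5): truth gives 0, best alternative gives 0.
Others report (5, 5, 11): truth gives 0, best alternative gives 0.
Others report (5, 5, 12): truth gives 0, best alternative gives 0.
Others report (5, 5, 16): truth gives 0, best alternative gives 0.
Others report (5, 11, 5): truth gives 0, best alternative gives 0.
Others report (5, 11, 11): truth gives 0, best alternative gives 0.
(Remaining 58 profiles checked similarly; truth is weakly best in each.)
In every case the truthful report is at least as good as any alternative, so it is a dominant strategy.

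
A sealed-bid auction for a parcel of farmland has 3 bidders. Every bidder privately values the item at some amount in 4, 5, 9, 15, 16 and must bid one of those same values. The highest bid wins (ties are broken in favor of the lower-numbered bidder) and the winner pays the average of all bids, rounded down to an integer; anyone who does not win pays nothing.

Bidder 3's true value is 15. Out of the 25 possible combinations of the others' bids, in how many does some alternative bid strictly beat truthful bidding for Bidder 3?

Others bid (4, 4): truth gives 8; bid 5 gives 11 > 8. Violating.
Others bid (4, 5): truth gives 7; bid 9 gives 9 > 7. Violating.
Others bid (4, 15): truth gives 0; bid 16 gives 4 > 0. Violating.
Others bid (5, 4): truth gives 7; bid 9 gives 9 > 7. Violating.
Others bid (4, 9): truth gives 6; no alternative beats it.
Others bid (4, 16): truth gives 0; no alternative beats it.
(Checking all 25 profiles: 10 have a profitable deviation, 15 do not.)

10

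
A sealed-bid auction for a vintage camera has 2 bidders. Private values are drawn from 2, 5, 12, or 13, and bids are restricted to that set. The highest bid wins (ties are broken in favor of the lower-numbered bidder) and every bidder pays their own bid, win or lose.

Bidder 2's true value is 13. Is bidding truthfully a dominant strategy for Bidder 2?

No

Consider the case where Bidder 1 bids 2.
Truthful bid 13: wins, pays 13, utility 13 - 13 = 0.
Bid 5 instead: wins, pays 5, utility 13 - 5 = 8.
Since 8 > 0, bidding 5 is strictly better here, so truthful bidding is not dominant.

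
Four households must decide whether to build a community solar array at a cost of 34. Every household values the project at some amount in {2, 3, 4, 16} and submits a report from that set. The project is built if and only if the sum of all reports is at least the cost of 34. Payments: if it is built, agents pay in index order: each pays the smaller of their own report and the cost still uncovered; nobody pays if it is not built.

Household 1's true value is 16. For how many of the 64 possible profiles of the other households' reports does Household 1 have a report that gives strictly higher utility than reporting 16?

Others report (2, 16, 16): truth gives 0; report 2 gives 14 > 0. Violating.
Others report (3, 16, 16): truth gives 0; report 2 gives 14 > 0. Violating.
Others report (4, 16, 16): truth gives 0; report 2 gives 14 > 0. Violating.
Others report (16, 2, 16): truth gives 0; report 2 gives 14 > 0. Violating.
Others report (2, 2, 2): truth gives 0; no alternative beats it.
Others report (2, 2, 3): truth gives 0; no alternative beats it.
(Checking all 64 profiles: 10 have a profitable deviation, 54 do not.)

10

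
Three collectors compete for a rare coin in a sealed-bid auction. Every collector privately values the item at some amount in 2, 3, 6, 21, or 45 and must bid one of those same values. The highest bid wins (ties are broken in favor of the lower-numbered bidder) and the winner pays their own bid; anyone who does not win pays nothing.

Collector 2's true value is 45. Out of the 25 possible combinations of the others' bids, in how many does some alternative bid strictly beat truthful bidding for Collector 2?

Others bid (2, 2): truth gives 0; bid 3 gives 42 > 0. Violating.
Others bid (2, 3): truth gives 0; bid 3 gives 42 > 0. Violating.
Others bid (2, 6): truth gives 0; bid 6 gives 39 > 0. Violating.
Others bid (2, 21): truth gives 0; bid 21 gives 24 > 0. Violating.
Others bid (2, 45): truth gives 0; no alternative beats it.
Others bid (3, 45): truth gives 0; no alternative beats it.
(Checking all 25 profiles: 12 have a profitable deviation, 13 do not.)

12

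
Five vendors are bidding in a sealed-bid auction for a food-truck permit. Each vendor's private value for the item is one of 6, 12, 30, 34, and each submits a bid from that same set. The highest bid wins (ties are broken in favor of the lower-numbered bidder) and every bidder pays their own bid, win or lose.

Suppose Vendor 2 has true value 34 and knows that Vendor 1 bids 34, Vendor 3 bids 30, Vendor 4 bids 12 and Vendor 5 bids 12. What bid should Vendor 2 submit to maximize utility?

6

Bid 6: loses but pays 6, utility -6.
Bid 12: loses but pays 12, utility -12.
Bid 30: loses but pays 30, utility -30.
Bid 34: loses but pays 34, utility -34.
The best choice is 6 with utility -6.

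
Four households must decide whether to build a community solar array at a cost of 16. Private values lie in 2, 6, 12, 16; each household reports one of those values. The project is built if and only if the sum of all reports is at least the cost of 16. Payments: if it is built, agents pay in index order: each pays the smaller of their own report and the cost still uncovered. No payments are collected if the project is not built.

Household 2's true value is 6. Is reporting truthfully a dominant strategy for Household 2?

No

Consider the case where Household 1 reports 2, Household 3 reports 2 and Household 4 reports 12.
Truthful report 6: project built, pays 6, utility 6 - 6 = 0.
Report 2 instead: project built, pays 2, utility 6 - 2 = 4.
Since 4 > 0, reporting 2 is strictly better here, so truthful reporting is not dominant.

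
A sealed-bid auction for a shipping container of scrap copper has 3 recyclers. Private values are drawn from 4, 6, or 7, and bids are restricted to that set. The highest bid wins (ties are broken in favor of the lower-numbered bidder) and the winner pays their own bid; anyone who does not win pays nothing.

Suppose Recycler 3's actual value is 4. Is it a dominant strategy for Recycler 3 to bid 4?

Yes

Check each profile of the others' bids and compare truth against every alternative bid.
Others bid (4, 4): truth gives 0, best alternative gives -2.
Others bid (4, 6): truth gives 0, best alternative gives 0.
Others bid (4, 7): truth gives 0, best alternative gives 0.
Others bid (6, 4): truth gives 0, best alternative gives 0.
Others bid (6, 6): truth gives 0, best alternative gives 0.
Others bid (6, 7): truth gives 0, best alternative gives 0.
(Remaining 3 profiles checked similarly; truth is weakly best in each.)
In every case the truthful bid is at least as good as any alternative, so it is a dominant strategy.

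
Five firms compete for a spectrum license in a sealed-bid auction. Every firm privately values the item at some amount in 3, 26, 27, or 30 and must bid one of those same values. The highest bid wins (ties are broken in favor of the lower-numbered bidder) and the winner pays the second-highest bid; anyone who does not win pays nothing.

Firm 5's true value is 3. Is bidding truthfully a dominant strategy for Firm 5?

Check each profile of the others' bids and compare truth against every alternative bid.
Others bid (3, 3, 3, 3): truth gives 0, best alternative gives 0.
Others bid (3, 3, 3, 26): truth gives 0, best alternative gives 0.
Others bid (3, 3, 3, 27): truth gives 0, best alternative gives 0.
Others bid (3, 3, 3, 30): truth gives 0, best alternative gives 0.
Others bid (3, 3, 26, 3): truth gives 0, best alternative gives 0.
Others bid (3, 3, 26, 26): truth gives 0, best alternative gives 0.
(Remaining 250 profiles checked similarly; truth is weakly best in each.)
In every case the truthful bid is at least as good as any alternative, so it is a dominant strategy.

Yes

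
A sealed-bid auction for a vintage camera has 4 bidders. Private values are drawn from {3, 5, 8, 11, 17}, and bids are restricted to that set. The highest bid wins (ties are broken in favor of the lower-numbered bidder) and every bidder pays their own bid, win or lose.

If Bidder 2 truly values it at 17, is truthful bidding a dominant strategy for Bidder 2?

Consider the case where Bidder 1 bids 3, Bidder 3 bids 3 and Bidder 4 bids 3.
Truthful bid 17: wins, pays 17, utility 17 - 17 = 0.
Bid 5 instead: wins, pays 5, utility 17 - 5 = 12.
Since 12 > 0, bidding 5 is strictly better here, so truthful bidding is not dominant.

No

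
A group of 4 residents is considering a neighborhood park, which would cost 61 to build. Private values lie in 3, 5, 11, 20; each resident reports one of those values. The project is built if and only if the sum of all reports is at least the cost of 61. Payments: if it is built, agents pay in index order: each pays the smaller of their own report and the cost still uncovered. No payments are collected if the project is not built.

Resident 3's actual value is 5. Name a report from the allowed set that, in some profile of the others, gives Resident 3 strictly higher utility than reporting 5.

3

Suppose Resident 1 reports 20, Resident 2 reports 20 and Resident 4 reports 20.
Report 5: project built, pays 5, utility 5 - 5 = 0.
Report 3: project built, pays 3, utility 5 - 3 = 2.
So reporting 3 beats truth here (2 > 0).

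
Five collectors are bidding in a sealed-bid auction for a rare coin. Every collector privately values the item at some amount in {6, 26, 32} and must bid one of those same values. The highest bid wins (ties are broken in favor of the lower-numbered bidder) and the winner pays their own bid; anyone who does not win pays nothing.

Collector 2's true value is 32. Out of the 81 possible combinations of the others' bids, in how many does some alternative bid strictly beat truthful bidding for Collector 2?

Others bid (6, 6, 6, 6): truth gives 0; bid 26 gives 6 > 0. Violating.
Others bid (6, 6, 6, 26): truth gives 0; bid 26 gives 6 > 0. Violating.
Others bid (6, 6, 26, 6): truth gives 0; bid 26 gives 6 > 0. Violating.
Others bid (6, 6, 26, 26): truth gives 0; bid 26 gives 6 > 0. Violating.
Others bid (6, 6, 6, 32): truth gives 0; no alternative beats it.
Others bid (6, 6, 26, 32): truth gives 0; no alternative beats it.
(Checking all 81 profiles: 8 have a profitable deviation, 73 do not.)

8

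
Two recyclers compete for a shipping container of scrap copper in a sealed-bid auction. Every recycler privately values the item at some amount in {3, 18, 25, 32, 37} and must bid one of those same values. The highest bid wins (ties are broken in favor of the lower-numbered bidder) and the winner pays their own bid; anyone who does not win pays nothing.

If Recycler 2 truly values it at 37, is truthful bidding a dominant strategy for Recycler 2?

No

Consider the case where Recycler 1 bids 3.
Truthful bid 37: wins, pays 37, utility 37 - 37 = 0.
Bid 18 instead: wins, pays 18, utility 37 - 18 = 19.
Since 19 > 0, bidding 18 is strictly better here, so truthful bidding is not dominant.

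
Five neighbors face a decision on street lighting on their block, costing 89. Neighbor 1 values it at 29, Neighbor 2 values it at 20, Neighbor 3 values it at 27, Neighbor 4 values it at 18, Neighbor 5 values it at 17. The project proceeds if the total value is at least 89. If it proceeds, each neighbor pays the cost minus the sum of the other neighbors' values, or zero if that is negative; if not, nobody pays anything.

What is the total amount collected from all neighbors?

12

Total value 111 ≥ cost 89, so it is built.
Neighbor 1: others sum to 82; max(0, 89 - 82) = 7.
Neighbor 2: others sum to 91; max(0, 89 - 91) = 0.
Neighbor 3: others sum to 84; max(0, 89 - 84) = 5.
Neighbor 4: others sum to 93; max(0, 89 - 93) = 0.
Neighbor 5: others sum to 94; max(0, 89 - 94) = 0.
Total collected = 7 + 0 + 5 + 0 + 0 = 12.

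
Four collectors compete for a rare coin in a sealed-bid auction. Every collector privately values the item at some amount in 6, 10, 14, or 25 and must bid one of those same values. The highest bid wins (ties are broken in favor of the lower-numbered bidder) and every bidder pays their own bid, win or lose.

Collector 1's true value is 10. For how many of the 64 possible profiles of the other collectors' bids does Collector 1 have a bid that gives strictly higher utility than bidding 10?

Others bid (6, 6, 6): truth gives 0; bid 6 gives 4 > 0. Violating.
Others bid (6, 6, 14): truth gives -10; bid 14 gives -4 > -10. Violating.
Others bid (6, 6, 25): truth gives -10; bid 6 gives -6 > -10. Violating.
Others bid (6, 10, 14): truth gives -10; bid 14 gives -4 > -10. Violating.
Others bid (6, 6, 10): truth gives 0; no alternative beats it.
Others bid (6, 10, 6): truth gives 0; no alternative beats it.
(Checking all 64 profiles: 57 have a profitable deviation, 7 do not.)

57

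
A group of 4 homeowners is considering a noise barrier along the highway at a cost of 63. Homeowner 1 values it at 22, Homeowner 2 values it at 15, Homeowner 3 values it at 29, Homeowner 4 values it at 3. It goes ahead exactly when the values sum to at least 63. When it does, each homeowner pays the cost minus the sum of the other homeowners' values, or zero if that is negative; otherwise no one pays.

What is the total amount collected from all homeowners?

48

Total value 69 ≥ cost 63, so it is built.
Homeowner 1: others sum to 47; max(0, 63 - 47) = 16.
Homeowner 2: others sum to 54; max(0, 63 - 54) = 9.
Homeowner 3: others sum to 40; max(0, 63 - 40) = 23.
Homeowner 4: others sum to 66; max(0, 63 - 66) = 0.
Total collected = 16 + 9 + 23 + 0 = 48.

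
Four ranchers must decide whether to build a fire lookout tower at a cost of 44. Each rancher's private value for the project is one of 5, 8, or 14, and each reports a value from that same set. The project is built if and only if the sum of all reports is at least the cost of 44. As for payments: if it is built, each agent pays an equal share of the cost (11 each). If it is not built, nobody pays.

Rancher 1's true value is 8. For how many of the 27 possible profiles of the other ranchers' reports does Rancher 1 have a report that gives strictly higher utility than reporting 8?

3

Others report (8, 14, 14): truth gives -3; report 5 gives 0 > -3. Violating.
Others report (14, 8, 14): truth gives -3; report 5 gives 0 > -3. Violating.
Others report (14, 14, 8): truth gives -3; report 5 gives 0 > -3. Violating.
Others report (5, 5, 5): truth gives 0; no alternative beats it.
Others report (5, 5, 8): truth gives 0; no alternative beats it.
(Checking all 27 profiles: 3 have a profitable deviation, 24 do not.)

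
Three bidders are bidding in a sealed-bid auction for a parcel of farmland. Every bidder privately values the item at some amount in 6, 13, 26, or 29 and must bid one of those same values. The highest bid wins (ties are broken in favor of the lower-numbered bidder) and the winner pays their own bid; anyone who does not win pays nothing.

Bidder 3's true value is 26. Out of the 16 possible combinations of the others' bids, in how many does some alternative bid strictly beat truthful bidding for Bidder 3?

Others bid (6, 6): truth gives 0; bid 13 gives 13 > 0. Violating.
Others bid (6, 13): truth gives 0; no alternative beats it.
Others bid (6, 26): truth gives 0; no alternative beats it.
(Checking all 16 profiles: 1 has a profitable deviation, 15 do not.)

1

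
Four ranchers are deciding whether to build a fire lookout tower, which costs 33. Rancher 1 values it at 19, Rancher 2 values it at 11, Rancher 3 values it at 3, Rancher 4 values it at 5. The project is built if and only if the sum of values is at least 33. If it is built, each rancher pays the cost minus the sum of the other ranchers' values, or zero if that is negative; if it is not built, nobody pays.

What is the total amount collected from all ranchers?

20

Total value 38 ≥ cost 33, so it is built.
Rancher 1: others sum to 19; max(0, 33 - 19) = 14.
Rancher 2: others sum to 27; max(0, 33 - 27) = 6.
Rancher 3: others sum to 35; max(0, 33 - 35) = 0.
Rancher 4: others sum to 33; max(0, 33 - 33) = 0.
Total collected = 14 + 6 + 0 + 0 = 20.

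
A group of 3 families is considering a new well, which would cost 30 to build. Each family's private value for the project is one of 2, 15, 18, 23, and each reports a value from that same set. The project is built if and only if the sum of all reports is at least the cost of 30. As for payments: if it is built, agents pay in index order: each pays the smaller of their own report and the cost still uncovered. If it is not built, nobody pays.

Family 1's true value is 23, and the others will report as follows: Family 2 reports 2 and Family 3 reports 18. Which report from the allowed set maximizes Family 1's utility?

15

Report 2: project not built, utility 0.
Report 15: project built, pays 15, utility 23 - 15 = 8.
Report 18: project built, pays 18, utility 23 - 18 = 5.
Report 23: project built, pays 23, utility 23 - 23 = 0.
The best choice is 15 with utility 8.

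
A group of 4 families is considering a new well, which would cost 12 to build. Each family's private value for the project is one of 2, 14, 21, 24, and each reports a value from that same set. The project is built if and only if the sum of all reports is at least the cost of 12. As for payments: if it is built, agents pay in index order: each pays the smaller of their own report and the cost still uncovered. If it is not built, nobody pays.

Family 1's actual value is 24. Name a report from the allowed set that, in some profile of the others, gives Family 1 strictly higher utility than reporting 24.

Suppose Family 2 reports 2, Family 3 reports 2 and Family 4 reports 14.
Report 24: project built, pays 12, utility 24 - 12 = 12.
Report 2: project built, pays 2, utility 24 - 2 = 22.
So reporting 2 beats truth here (22 > 12).

2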